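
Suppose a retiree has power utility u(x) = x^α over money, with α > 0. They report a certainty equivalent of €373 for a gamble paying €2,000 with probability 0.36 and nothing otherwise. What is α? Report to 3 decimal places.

The lottery's expected utility is 0.36·u(2000) + 0.64·u(0) = 0.36·2000^α (since u(0) = 0 for α > 0).
Equating: 373^α = 0.36·2000^α, i.e. 0.1865^α = 0.36.
α = ln(0.36) / ln(373/2000) = -1.021651/-1.679324 ≈ 0.608.

α ≈ 0.608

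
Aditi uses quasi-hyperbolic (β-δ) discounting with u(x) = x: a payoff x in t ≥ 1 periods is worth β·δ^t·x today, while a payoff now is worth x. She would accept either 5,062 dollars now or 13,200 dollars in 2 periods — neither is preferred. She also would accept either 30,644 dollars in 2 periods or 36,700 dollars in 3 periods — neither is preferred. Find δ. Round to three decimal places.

From the later pair, β·δ^2·30644 = β·δ^3·36700; dividing through, δ = 30644/36700 = 0.83499.

δ ≈ 0.835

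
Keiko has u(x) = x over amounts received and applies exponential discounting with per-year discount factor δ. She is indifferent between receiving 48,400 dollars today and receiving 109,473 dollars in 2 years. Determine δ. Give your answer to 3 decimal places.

δ ≈ 0.665

The payoff in 2 years is discounted by δ^2, so u(48400) = δ^2·u(109473) and δ^2 = u(48400)/u(109473).
With u(x) = x: δ^2 = 48400/109473 = 0.44212.
Hence δ = (0.44212)^(1/2) = 0.66492.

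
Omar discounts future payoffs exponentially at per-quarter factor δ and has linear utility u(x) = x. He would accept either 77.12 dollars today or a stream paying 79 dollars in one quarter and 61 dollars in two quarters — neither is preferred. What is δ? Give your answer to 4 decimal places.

The stream is worth 79δ + 61δ² today, so 79δ + 61δ² = 77.12.
So 61δ² + 79δ − 77.12 = 0.
δ = (−79 + √(79² + 4·61·77.12)) / (2·61) = (−79 + √25058.28) / 122 ≈ 0.6500.

δ ≈ 0.6500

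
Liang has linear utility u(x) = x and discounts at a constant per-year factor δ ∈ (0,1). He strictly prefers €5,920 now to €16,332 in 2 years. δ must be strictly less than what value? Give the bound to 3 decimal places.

δ < 0.602

The preference means 5920 > δ^2·16332.
Dividing by 16332: δ^2 < 0.36248. Both sides are positive, so the square root keeps the direction.
δ < 0.36248^(1/2) = 0.602.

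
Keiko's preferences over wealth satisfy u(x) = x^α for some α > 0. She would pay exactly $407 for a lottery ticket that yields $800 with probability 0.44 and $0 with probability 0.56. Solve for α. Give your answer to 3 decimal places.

Since u(0) = 0, the lottery's EU is 0.44·800^α.
Indifference: 407^α = 0.44·800^α, so (407/800)^α = 0.44.
Take logs: α = ln 0.44 / ln(407/800) ≈ 1.21483.

α ≈ 1.215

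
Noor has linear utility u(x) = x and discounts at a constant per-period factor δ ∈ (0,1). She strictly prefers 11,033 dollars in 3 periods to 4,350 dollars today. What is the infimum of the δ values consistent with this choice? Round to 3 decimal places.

δ > 0.733

The preference means 4350 < δ^3·11033.
So δ^3 > 4350/11033 = 0.39427; taking the cube root of both positive sides preserves the inequality.
δ > 0.39427^(1/3) = 0.733.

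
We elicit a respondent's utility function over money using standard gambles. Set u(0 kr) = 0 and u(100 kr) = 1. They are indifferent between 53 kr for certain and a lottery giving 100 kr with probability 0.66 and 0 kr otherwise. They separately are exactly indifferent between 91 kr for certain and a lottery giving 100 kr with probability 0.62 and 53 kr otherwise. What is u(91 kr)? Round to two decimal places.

The first gamble pins u(53 kr): it must equal 0.66·1 + 0.34·0 = 0.66.
Chaining: u(91 kr) = 0.62·1.00 + 0.38·0.66 = 0.8708.

0.87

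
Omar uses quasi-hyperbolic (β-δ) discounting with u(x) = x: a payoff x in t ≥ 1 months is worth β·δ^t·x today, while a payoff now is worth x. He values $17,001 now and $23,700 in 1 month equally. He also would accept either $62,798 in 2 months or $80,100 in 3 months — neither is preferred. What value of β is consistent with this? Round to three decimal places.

Both payoffs in the second observation are in the future, so β drops out: δ^2·62798 = δ^3·80100 ⇒ δ = 62798/80100 = 0.78400.
The first indifference: 17001 = β·δ·23700, so β = 17001/(δ·23700) = 17001/(0.78400·23700) ≈ 0.915.

β ≈ 0.915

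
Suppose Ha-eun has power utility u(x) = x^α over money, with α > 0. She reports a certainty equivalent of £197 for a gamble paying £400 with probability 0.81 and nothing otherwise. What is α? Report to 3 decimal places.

EU(lottery) = 0.81·400^α + 0.19·0 = 0.81·400^α.
Indifference: 197^α = 0.81·400^α, so (197/400)^α = 0.81.
Taking logs: α·ln(197/400) = ln(0.81), so α = -0.210721 / -0.708261 ≈ 0.298.

α ≈ 0.298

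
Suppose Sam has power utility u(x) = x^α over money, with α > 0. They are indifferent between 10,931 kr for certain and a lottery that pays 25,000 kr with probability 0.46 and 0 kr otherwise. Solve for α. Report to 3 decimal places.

α ≈ 0.939

EU(lottery) = 0.46·25000^α + 0.54·0 = 0.46·25000^α.
Equating: 10931^α = 0.46·25000^α, i.e. 0.4372^α = 0.46.
Taking logs: α·ln(10931/25000) = ln(0.46), so α = -0.776529 / -0.827273 ≈ 0.939.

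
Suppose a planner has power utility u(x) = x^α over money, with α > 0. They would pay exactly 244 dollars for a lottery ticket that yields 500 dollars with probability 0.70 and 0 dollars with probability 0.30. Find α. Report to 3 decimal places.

Since u(0) = 0, the lottery's EU is 0.70·500^α.
Setting u(244) equal to that: 244^α = 0.70·500^α ⇒ (244/500)^α = 0.70.
Taking logs: α·ln(244/500) = ln(0.70), so α = -0.356675 / -0.717440 ≈ 0.497.

α ≈ 0.497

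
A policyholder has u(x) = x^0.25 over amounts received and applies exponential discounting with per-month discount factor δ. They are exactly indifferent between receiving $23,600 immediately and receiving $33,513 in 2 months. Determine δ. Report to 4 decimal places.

Equating discounted utilities: u(23600) = δ^2·u(33513) ⇒ δ^2 = u(23600)/u(33513).
With u(x) = x^0.25: δ^2 = 23600^0.25/33513^0.25 = (23600/33513)^0.25 = 0.91606.
So δ = 0.91606^(1/2) ≈ 0.9571.

δ ≈ 0.9571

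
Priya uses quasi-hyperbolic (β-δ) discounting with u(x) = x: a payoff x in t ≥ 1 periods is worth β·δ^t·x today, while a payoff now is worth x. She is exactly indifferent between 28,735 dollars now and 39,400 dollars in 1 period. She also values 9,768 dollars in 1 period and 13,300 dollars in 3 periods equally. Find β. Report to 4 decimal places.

β ≈ 0.8510

Both payoffs in the second observation are in the future, so β drops out: δ^1·9768 = δ^3·13300 ⇒ δ^2 = 9768/13300 = 0.73444, so δ = 0.85699.
The first indifference: 28735 = β·δ·39400, so β = 28735/(δ·39400) = 28735/(0.85699·39400) ≈ 0.8510.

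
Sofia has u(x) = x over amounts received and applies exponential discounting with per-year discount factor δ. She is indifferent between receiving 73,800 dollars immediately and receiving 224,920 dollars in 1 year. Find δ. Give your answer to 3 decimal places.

δ ≈ 0.328

Indifference means u(73800) = δ · u(224920), so δ = u(73800)/u(224920).
With u(x) = x: δ = 73800/224920 = 0.32812.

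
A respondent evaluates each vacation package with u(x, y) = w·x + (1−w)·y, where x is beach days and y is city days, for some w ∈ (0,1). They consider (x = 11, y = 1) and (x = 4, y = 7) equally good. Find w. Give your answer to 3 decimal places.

Indifference: w·11 + (1−w)·1 = w·4 + (1−w)·7.
Collecting terms: w·7 = (1−w)·6.
So w/(1−w) = 6/7 = 0.8571, giving w = 6/(7+6) = 0.462.

w = 0.462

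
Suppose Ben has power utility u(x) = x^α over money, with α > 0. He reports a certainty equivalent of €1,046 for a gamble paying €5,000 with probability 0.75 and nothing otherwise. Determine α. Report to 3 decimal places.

α ≈ 0.184

The lottery's expected utility is 0.75·u(5000) + 0.25·u(0) = 0.75·5000^α (since u(0) = 0 for α > 0).
Equating: 1046^α = 0.75·5000^α, i.e. 0.2092^α = 0.75.
Take logs: α = ln 0.75 / ln(1046/5000) ≈ 0.18389.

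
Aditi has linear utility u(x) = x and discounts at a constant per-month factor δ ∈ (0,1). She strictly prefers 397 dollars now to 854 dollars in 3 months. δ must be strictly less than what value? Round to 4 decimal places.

Under u(x) = x this choice says 397 > δ^3·854.
So δ^3 < 397/854 = 0.46487; taking the cube root of both positive sides preserves the inequality.
δ < 0.46487^(1/3) = 0.7747.

δ < 0.7747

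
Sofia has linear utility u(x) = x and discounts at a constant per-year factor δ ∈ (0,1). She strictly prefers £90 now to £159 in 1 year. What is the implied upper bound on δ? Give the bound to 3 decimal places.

Under u(x) = x this choice says 90 > δ·159.
Dividing through by 159 gives δ < 0.56604.

δ < 0.566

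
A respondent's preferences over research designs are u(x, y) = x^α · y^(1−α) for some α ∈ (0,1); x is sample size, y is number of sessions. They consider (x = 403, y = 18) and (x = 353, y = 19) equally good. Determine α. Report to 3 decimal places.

Indifference: 403^α · 18^(1−α) = 353^α · 19^(1−α).
Taking logs: α·ln 403 + (1−α)·ln 18 = α·ln 353 + (1−α)·ln 19, i.e. α·0.132469 = (1−α)·0.054067.
With A = 0.132469 and B = 0.054067: α·A = (1−α)·B, so α = B/(A+B) = 0.054067/0.186536 ≈ 0.290.

α ≈ 0.290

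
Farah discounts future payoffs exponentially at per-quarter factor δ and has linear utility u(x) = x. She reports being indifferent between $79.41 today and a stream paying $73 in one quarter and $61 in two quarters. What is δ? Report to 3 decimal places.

δ ≈ 0.690

Present value of the stream is 73·δ + 61·δ². Indifference gives 73δ + 61δ² = 79.41.
That is, 61δ² + 73δ − 79.41 = 0, a quadratic in δ.
The positive root is δ = [−73 + √(73² + 4·61·79.41)] / (2·61) = (−73 + 157.178)/122 ≈ 0.690.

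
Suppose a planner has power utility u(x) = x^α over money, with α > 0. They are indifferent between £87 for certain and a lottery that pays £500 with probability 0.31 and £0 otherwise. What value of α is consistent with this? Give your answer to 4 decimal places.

The lottery's expected utility is 0.31·u(500) + 0.69·u(0) = 0.31·500^α (since u(0) = 0 for α > 0).
Equating: 87^α = 0.31·500^α, i.e. 0.1740^α = 0.31.
Take logs: α = ln 0.31 / ln(87/500) ≈ 0.669745.

α ≈ 0.6697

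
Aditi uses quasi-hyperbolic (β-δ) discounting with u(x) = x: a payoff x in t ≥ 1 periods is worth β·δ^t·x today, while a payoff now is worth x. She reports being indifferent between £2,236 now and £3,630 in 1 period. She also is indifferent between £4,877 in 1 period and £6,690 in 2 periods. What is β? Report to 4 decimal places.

β ≈ 0.8450

From the later pair, β·δ^1·4877 = β·δ^2·6690; dividing through, δ = 4877/6690 = 0.72900.
The first indifference: 2236 = β·δ·3630, so β = 2236/(δ·3630) = 2236/(0.72900·3630) ≈ 0.8450.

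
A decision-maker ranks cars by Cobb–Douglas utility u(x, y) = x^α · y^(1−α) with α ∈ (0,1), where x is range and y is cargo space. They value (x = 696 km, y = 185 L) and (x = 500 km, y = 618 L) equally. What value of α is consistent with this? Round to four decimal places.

Indifference: 696^α · 185^(1−α) = 500^α · 618^(1−α).
Rearrange to (696/500)^α = (618/185)^(1−α) and take logs: α·0.3307416 = (1−α)·1.2061326.
With A = 0.3307416 and B = 1.2061326: α·A = (1−α)·B, so α = B/(A+B) = 1.2061326/1.5368742 ≈ 0.7848.

α ≈ 0.7848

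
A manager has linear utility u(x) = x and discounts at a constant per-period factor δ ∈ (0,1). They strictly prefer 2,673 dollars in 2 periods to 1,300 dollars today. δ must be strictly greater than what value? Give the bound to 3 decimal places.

The preference means 1300 < δ^2·2673.
So δ^2 > 1300/2673 = 0.48634; taking the square root of both positive sides preserves the inequality.
δ > 0.48634^(1/2) = 0.697.

δ > 0.697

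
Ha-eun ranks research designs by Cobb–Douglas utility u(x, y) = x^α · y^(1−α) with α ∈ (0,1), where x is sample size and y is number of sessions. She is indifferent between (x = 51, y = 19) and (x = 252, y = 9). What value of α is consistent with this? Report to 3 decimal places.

Indifference: 51^α · 19^(1−α) = 252^α · 9^(1−α).
(51/252)^α = (9/19)^(1−α); take logs: α·ln(51/252) = (1−α)·ln(9/19), i.e. α·-1.597603 = (1−α)·-0.747214.
So α/(1−α) = (-0.747214)/(-1.597603) = 0.467709, and α = 0.467709/1.467709 ≈ 0.319.

α ≈ 0.319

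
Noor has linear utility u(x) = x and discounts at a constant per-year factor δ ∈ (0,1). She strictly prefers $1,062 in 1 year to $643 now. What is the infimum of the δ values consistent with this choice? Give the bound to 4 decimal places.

δ > 0.6055

The preference means 643 < δ·1062.
Dividing through by 1062 gives δ > 0.60546.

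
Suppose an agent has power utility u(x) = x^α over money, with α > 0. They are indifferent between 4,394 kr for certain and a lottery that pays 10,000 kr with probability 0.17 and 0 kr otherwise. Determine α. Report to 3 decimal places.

Since u(0) = 0, the lottery's EU is 0.17·10000^α.
Setting u(4394) equal to that: 4394^α = 0.17·10000^α ⇒ (4394/10000)^α = 0.17.
Taking logs: α·ln(4394/10000) = ln(0.17), so α = -1.771957 / -0.822345 ≈ 2.155.

α ≈ 2.155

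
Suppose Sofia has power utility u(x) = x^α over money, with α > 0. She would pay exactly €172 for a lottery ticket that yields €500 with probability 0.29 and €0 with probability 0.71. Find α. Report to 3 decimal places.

EU(lottery) = 0.29·500^α + 0.71·0 = 0.29·500^α.
Setting u(172) equal to that: 172^α = 0.29·500^α ⇒ (172/500)^α = 0.29.
α = ln(0.29) / ln(172/500) = -1.237874/-1.067114 ≈ 1.160.

α ≈ 1.160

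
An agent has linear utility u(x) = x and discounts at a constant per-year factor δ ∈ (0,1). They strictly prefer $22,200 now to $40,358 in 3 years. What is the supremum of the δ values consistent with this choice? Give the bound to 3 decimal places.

δ < 0.819

The preference means 22200 > δ^3·40358.
Dividing by 40358: δ^3 < 0.55008. Both sides are positive, so the cube root keeps the direction.
δ < 0.55008^(1/3) = 0.819.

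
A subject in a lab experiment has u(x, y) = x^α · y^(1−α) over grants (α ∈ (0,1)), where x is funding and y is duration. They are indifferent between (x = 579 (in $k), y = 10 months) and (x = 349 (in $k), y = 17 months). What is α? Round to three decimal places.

α ≈ 0.512

Set the two utilities equal: 579^α·10^(1−α) = 349^α·17^(1−α).
Rearrange to (579/349)^α = (17/10)^(1−α) and take logs: α·0.506231 = (1−α)·0.530628.
Thus α·(1.036859) = 0.530628, so α = 0.530628/1.036859 ≈ 0.512.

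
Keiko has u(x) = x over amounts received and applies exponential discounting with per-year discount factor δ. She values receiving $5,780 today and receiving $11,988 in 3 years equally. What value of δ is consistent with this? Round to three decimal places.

The payoff in 3 years is discounted by δ^3, so u(5780) = δ^3·u(11988) and δ^3 = u(5780)/u(11988).
With u(x) = x: δ^3 = 5780/11988 = 0.48215.
So δ = 0.48215^(1/3) ≈ 0.784.

δ ≈ 0.784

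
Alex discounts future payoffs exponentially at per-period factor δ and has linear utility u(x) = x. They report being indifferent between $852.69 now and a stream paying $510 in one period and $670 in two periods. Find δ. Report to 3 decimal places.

δ ≈ 0.810

Present value of the stream is 510·δ + 670·δ². Indifference gives 510δ + 670δ² = 852.69.
Rearranged: 670δ² + 510δ − 852.69 = 0.
δ = (−510 + √(510² + 4·670·852.69)) / (2·670) = (−510 + √2545309.20) / 1340 ≈ 0.810.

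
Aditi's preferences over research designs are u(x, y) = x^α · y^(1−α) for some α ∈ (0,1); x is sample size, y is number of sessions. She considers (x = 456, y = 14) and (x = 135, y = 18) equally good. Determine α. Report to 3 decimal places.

α ≈ 0.171

The Cobb–Douglas utilities coincide, so 456^α·14^(1−α) = 135^α·18^(1−α).
Taking logs: α·ln 456 + (1−α)·ln 14 = α·ln 135 + (1−α)·ln 18, i.e. α·1.217218 = (1−α)·0.251314.
So α/(1−α) = (0.251314)/(1.217218) = 0.206466, and α = 0.206466/1.206466 ≈ 0.171.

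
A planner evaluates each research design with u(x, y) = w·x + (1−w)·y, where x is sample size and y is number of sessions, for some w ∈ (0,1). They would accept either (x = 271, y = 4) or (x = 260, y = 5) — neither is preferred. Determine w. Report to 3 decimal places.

w = 0.083

u(271,4) = u(260,5) means w·271 + (1−w)·4 = w·260 + (1−w)·5.
Collecting terms: w·11 = (1−w)·1.
So w/(1−w) = 1/11 = 0.0909, giving w = 1/(11+1) = 0.083.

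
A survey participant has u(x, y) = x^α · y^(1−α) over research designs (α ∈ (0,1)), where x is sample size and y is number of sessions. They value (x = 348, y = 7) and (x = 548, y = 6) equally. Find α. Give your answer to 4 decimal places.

The Cobb–Douglas utilities coincide, so 348^α·7^(1−α) = 548^α·6^(1−α).
Taking logs: α·ln 348 + (1−α)·ln 7 = α·ln 548 + (1−α)·ln 6, i.e. α·-0.4540728 = (1−α)·-0.1541507.
So α/(1−α) = (-0.1541507)/(-0.4540728) = 0.3394845, and α = 0.3394845/1.3394845 ≈ 0.2534.

α ≈ 0.2534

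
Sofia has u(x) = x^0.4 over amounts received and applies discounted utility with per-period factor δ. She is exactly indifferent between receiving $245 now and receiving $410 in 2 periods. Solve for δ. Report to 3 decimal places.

δ ≈ 0.902

Indifference means u(245) = δ^2 · u(410), so δ^2 = u(245)/u(410).
With u(x) = x^0.4: δ^2 = 245^0.4/410^0.4 = (245/410)^0.4 = 0.81387.
Hence δ = (0.81387)^(1/2) = 0.90215.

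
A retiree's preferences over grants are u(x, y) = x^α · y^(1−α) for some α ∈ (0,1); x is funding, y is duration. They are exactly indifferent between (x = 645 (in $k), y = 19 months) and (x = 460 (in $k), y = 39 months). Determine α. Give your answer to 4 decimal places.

α ≈ 0.6802

The Cobb–Douglas utilities coincide, so 645^α·19^(1−α) = 460^α·39^(1−α).
(645/460)^α = (39/19)^(1−α); take logs: α·ln(645/460) = (1−α)·ln(39/19), i.e. α·0.3380238 = (1−α)·0.7191227.
With A = 0.3380238 and B = 0.7191227: α·A = (1−α)·B, so α = B/(A+B) = 0.7191227/1.0571465 ≈ 0.6802.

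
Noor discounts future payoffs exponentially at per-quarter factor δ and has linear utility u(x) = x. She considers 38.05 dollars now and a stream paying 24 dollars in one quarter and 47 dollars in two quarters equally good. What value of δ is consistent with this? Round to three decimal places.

The stream is worth 24δ + 47δ² today, so 24δ + 47δ² = 38.05.
So 47δ² + 24δ − 38.05 = 0.
The positive root is δ = [−24 + √(24² + 4·47·38.05)] / (2·47) = (−24 + 87.917)/94 ≈ 0.680.

δ ≈ 0.680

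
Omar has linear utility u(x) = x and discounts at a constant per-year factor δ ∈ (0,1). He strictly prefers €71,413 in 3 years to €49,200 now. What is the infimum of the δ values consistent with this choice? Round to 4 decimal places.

Under u(x) = x this choice says 49200 < δ^3·71413.
Hence δ^3 > 49200/71413 = 0.68895, and x ↦ x^(1/3) is increasing on (0,∞).
δ > 0.68895^(1/3) = 0.8832.

δ > 0.8832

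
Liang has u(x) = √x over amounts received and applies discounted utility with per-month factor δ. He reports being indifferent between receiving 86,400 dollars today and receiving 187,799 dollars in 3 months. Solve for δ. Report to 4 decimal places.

Equating discounted utilities: u(86400) = δ^3·u(187799) ⇒ δ^3 = u(86400)/u(187799).
Since u(x) = √x, δ^3 = √(86400/187799) = 0.67828.
Hence δ = (0.67828)^(1/3) = 0.878625.

δ ≈ 0.8786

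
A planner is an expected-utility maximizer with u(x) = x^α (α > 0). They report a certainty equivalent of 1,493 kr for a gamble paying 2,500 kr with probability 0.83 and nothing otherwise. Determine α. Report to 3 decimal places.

EU(lottery) = 0.83·2500^α + 0.17·0 = 0.83·2500^α.
Indifference: 1493^α = 0.83·2500^α, so (1493/2500)^α = 0.83.
α = ln(0.83) / ln(1493/2500) = -0.186330/-0.515503 ≈ 0.361.

α ≈ 0.361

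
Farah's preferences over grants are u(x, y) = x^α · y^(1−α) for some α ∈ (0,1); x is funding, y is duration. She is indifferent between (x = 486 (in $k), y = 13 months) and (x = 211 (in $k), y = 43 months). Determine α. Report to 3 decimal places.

Indifference: 486^α · 13^(1−α) = 211^α · 43^(1−α).
(486/211)^α = (43/13)^(1−α); take logs: α·ln(486/211) = (1−α)·ln(43/13), i.e. α·0.834350 = (1−α)·1.196251.
So α/(1−α) = (1.196251)/(0.834350) = 1.433752, and α = 1.433752/2.433752 ≈ 0.589.

α ≈ 0.589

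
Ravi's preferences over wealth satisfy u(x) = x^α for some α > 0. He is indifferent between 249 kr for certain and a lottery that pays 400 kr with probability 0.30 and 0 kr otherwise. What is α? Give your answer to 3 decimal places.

α ≈ 2.540

EU(lottery) = 0.30·400^α + 0.70·0 = 0.30·400^α.
Setting u(249) equal to that: 249^α = 0.30·400^α ⇒ (249/400)^α = 0.30.
Take logs: α = ln 0.30 / ln(249/400) ≈ 2.53996.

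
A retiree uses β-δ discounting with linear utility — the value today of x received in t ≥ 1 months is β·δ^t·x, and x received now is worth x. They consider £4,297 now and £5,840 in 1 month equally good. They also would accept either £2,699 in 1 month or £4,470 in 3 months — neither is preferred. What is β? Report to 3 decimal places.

The second indifference involves only future payoffs, so β cancels: β·δ^1·2699 = β·δ^3·4470, giving δ^2 = 2699/4470 = 0.60380, so δ = 0.77705.
The first indifference: 4297 = β·δ·5840, so β = 4297/(δ·5840) = 4297/(0.77705·5840) ≈ 0.947.

β ≈ 0.947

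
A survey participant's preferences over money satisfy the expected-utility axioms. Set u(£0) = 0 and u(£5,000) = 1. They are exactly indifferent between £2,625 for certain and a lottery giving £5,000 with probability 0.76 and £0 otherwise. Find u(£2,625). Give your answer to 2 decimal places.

0.76

u(£2,625) equals the lottery's expected utility: 0.76·1 + 0.24·0 = 0.76.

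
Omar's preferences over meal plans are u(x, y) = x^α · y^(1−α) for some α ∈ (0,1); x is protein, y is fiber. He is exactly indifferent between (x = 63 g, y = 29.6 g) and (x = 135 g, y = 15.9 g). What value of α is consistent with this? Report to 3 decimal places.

α ≈ 0.449

The Cobb–Douglas utilities coincide, so 63^α·29.6^(1−α) = 135^α·15.9^(1−α).
Rearrange to (63/135)^α = (15.9/29.6)^(1−α) and take logs: α·-0.762140 = (1−α)·-0.621455.
With A = -0.762140 and B = -0.621455: α·A = (1−α)·B, so α = B/(A+B) = -0.621455/-1.383595 ≈ 0.449.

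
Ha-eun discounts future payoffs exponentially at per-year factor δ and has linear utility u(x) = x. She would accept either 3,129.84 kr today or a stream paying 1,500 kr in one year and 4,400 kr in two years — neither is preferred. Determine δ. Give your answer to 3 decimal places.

δ ≈ 0.690

The stream is worth 1500δ + 4400δ² today, so 1500δ + 4400δ² = 3129.84.
So 4400δ² + 1500δ − 3129.84 = 0.
The positive root is δ = [−1500 + √(1500² + 4·4400·3129.84)] / (2·4400) = (−1500 + 7572.000)/8800 ≈ 0.690.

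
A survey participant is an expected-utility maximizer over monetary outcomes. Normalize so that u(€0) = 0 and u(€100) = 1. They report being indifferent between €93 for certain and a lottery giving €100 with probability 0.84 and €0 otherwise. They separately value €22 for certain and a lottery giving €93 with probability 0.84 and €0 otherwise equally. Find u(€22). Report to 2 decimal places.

0.71

From the first indifference, u(€93) = 0.84·u(€100) + 0.16·u(€0) = 0.84·1 + 0.16·0 = 0.84.
Then u(€22) = 0.84·u(€93) + 0.16·u(€0) = 0.84·0.84 + 0.16·0.00 = 0.7056.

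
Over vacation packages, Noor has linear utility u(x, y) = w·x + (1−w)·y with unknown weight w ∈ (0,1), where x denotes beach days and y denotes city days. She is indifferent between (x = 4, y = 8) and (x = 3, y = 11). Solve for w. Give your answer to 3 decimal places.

w = 0.750

u(4,8) = u(3,11) means w·4 + (1−w)·8 = w·3 + (1−w)·11.
Rearranging, 1·w − 3·(1−w) = 0.
So w/(1−w) = 3/1 = 3.0000, giving w = 3/(1+3) = 0.750.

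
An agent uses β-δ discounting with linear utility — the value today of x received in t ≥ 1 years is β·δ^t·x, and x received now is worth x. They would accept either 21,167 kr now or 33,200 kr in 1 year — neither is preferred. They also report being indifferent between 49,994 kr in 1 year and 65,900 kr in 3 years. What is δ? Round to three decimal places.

δ ≈ 0.871

The second indifference involves only future payoffs, so β cancels: β·δ^1·49994 = β·δ^3·65900, giving δ^2 = 49994/65900 = 0.75863, so δ = 0.87100.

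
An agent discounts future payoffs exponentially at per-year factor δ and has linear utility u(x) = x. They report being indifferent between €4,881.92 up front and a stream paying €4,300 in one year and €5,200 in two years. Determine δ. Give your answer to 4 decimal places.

Present value of the stream is 4300·δ + 5200·δ². Indifference gives 4300δ + 5200δ² = 4881.92.
So 5200δ² + 4300δ − 4881.92 = 0.
δ = (−4300 + √(4300² + 4·5200·4881.92)) / (2·5200) = (−4300 + √120033936.00) / 10400 ≈ 0.6400.

δ ≈ 0.6400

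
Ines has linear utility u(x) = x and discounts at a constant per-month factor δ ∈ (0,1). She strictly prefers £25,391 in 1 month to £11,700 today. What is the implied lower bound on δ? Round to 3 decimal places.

Comparing present values: 11700 < δ·25391.
So δ > 11700/25391 = 0.46079.

δ > 0.461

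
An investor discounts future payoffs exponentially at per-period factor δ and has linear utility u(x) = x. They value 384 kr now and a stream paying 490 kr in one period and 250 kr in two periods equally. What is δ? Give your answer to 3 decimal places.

The stream is worth 490δ + 250δ² today, so 490δ + 250δ² = 384.
That is, 250δ² + 490δ − 384 = 0, a quadratic in δ.
δ = (−490 + √(490² + 4·250·384)) / (2·250) = (−490 + √624100.00) / 500 ≈ 0.600.

δ ≈ 0.600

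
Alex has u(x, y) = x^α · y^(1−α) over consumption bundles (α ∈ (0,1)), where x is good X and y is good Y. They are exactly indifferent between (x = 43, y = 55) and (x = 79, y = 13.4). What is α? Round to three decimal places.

Indifference: 43^α · 55^(1−α) = 79^α · 13.4^(1−α).
Rearrange to (43/79)^α = (13.4/55)^(1−α) and take logs: α·-0.608248 = (1−α)·-1.412078.
Thus α·(-2.020326) = -1.412078, so α = -1.412078/-2.020326 ≈ 0.699.

α ≈ 0.699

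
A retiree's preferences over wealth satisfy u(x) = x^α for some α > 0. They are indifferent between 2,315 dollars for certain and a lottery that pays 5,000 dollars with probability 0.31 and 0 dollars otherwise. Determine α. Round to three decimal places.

α ≈ 1.521

EU(lottery) = 0.31·5000^α + 0.69·0 = 0.31·5000^α.
Equating: 2315^α = 0.31·5000^α, i.e. 0.4630^α = 0.31.
Take logs: α = ln 0.31 / ln(2315/5000) ≈ 1.52096.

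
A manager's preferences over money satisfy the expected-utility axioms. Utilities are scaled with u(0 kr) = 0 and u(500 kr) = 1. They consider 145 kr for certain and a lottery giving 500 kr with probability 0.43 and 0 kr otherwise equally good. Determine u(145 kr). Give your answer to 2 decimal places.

0.43

u(145 kr) equals the lottery's expected utility: 0.43·1 + 0.57·0 = 0.43.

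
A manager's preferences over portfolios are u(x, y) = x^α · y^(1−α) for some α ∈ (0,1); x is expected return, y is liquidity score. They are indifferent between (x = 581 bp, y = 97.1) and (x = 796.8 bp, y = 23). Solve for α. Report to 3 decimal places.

Set the two utilities equal: 581^α·97.1^(1−α) = 796.8^α·23^(1−α).
Taking logs: α·ln 581 + (1−α)·ln 97.1 = α·ln 796.8 + (1−α)·ln 23, i.e. α·-0.315853 = (1−α)·-1.440247.
With A = -0.315853 and B = -1.440247: α·A = (1−α)·B, so α = B/(A+B) = -1.440247/-1.756100 ≈ 0.820.

α ≈ 0.820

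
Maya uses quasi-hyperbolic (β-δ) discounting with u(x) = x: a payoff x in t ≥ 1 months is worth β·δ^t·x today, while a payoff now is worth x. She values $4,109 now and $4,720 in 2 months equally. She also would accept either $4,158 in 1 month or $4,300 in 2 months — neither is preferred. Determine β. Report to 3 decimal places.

β ≈ 0.931

Both payoffs in the second observation are in the future, so β drops out: δ^1·4158 = δ^2·4300 ⇒ δ = 4158/4300 = 0.96698.
Now use the now-vs-future pair: 4109 = β·δ^2·4720 gives β = 4109/(0.93504·4720) ≈ 0.931.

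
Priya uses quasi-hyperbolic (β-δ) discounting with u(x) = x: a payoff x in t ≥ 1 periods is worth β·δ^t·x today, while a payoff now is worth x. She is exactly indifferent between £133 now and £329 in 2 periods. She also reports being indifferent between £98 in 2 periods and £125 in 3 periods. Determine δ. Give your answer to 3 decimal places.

δ ≈ 0.784

Both payoffs in the second observation are in the future, so β drops out: δ^2·98 = δ^3·125 ⇒ δ = 98/125 = 0.78400.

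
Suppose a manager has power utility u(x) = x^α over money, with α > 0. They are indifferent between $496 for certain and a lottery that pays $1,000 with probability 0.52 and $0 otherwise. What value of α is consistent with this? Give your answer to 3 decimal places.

The lottery's expected utility is 0.52·u(1000) + 0.48·u(0) = 0.52·1000^α (since u(0) = 0 for α > 0).
Equating: 496^α = 0.52·1000^α, i.e. 0.4960^α = 0.52.
α = ln(0.52) / ln(496/1000) = -0.653926/-0.701179 ≈ 0.933.

α ≈ 0.933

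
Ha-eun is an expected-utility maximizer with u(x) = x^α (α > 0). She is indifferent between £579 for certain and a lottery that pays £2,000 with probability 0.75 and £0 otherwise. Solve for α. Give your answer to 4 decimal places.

α ≈ 0.2321

Since u(0) = 0, the lottery's EU is 0.75·2000^α.
Setting u(579) equal to that: 579^α = 0.75·2000^α ⇒ (579/2000)^α = 0.75.
Take logs: α = ln 0.75 / ln(579/2000) ≈ 0.232077.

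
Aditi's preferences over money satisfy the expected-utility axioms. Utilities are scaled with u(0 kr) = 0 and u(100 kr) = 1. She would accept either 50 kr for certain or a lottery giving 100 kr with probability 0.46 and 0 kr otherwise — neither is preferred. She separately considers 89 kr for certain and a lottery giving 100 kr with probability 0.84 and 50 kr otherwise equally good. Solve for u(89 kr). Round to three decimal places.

0.914

First, u(50 kr) = 0.46·u(100 kr) + 0.54·u(0 kr) = 0.46.
The second indifference gives u(89 kr) = 0.84·u(100 kr) + 0.16·u(50 kr) = 0.84·1.00 + 0.16·0.46 = 0.9136.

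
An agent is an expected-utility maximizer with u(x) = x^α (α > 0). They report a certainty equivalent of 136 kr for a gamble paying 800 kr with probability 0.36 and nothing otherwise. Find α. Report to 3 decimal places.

α ≈ 0.577

The lottery's expected utility is 0.36·u(800) + 0.64·u(0) = 0.36·800^α (since u(0) = 0 for α > 0).
Indifference: 136^α = 0.36·800^α, so (136/800)^α = 0.36.
Take logs: α = ln 0.36 / ln(136/800) ≈ 0.57657.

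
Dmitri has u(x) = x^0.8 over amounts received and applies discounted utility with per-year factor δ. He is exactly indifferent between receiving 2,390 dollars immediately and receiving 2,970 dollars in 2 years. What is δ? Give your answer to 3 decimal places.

δ ≈ 0.917

Equating discounted utilities: u(2390) = δ^2·u(2970) ⇒ δ^2 = u(2390)/u(2970).
Since u(x) = x^0.8, δ^2 = (2390/2970)^0.8 = 0.80471^0.8 = 0.84045.
Taking the square root: δ = 0.84045^(1/2) ≈ 0.917.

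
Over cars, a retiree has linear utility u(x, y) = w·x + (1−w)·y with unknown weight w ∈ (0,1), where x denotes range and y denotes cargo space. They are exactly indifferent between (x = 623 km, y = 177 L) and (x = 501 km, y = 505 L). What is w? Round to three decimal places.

Indifference: w·623 + (1−w)·177 = w·501 + (1−w)·505.
w·(623−501) = (1−w)·(505−177), i.e. w·122 = (1−w)·328.
So w/(1−w) = 328/122 = 2.6885, giving w = 328/(122+328) = 0.729.

w = 0.729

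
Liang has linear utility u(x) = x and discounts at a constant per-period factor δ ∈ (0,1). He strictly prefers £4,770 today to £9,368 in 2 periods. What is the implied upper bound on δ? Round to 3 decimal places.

δ < 0.714

Comparing present values: 4770 > δ^2·9368.
Hence δ^2 < 4770/9368 = 0.50918, and x ↦ x^(1/2) is increasing on (0,∞).
δ < 0.50918^(1/2) = 0.714.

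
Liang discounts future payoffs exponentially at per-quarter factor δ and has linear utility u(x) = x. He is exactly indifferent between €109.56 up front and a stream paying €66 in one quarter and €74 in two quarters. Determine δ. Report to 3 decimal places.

Equating present values: 109.56 = 66δ + 74δ².
That is, 74δ² + 66δ − 109.56 = 0, a quadratic in δ.
The positive root is δ = [−66 + √(66² + 4·74·109.56)] / (2·74) = (−66 + 191.796)/148 ≈ 0.850.

δ ≈ 0.850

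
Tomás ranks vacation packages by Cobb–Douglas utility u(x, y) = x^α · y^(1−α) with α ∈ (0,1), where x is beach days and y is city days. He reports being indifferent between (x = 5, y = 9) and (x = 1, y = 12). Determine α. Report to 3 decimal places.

α ≈ 0.152

Set the two utilities equal: 5^α·9^(1−α) = 1^α·12^(1−α).
Rearrange to (5/1)^α = (12/9)^(1−α) and take logs: α·1.609438 = (1−α)·0.287682.
Thus α·(1.897120) = 0.287682, so α = 0.287682/1.897120 ≈ 0.152.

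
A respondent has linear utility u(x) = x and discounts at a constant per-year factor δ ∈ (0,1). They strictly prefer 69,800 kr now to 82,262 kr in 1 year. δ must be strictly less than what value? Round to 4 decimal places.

δ < 0.8485

The preference means 69800 > δ·82262.
Dividing through by 82262 gives δ < 0.84851.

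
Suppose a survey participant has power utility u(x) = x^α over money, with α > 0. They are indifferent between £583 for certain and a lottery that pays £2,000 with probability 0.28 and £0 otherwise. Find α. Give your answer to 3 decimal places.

α ≈ 1.033

Since u(0) = 0, the lottery's EU is 0.28·2000^α.
Equating: 583^α = 0.28·2000^α, i.e. 0.2915^α = 0.28.
α = ln(0.28) / ln(583/2000) = -1.272966/-1.232715 ≈ 1.033.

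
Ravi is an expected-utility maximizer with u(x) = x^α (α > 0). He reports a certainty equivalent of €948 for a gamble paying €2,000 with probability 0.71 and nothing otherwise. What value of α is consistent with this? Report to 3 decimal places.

Since u(0) = 0, the lottery's EU is 0.71·2000^α.
Indifference: 948^α = 0.71·2000^α, so (948/2000)^α = 0.71.
Take logs: α = ln 0.71 / ln(948/2000) ≈ 0.45877.

α ≈ 0.459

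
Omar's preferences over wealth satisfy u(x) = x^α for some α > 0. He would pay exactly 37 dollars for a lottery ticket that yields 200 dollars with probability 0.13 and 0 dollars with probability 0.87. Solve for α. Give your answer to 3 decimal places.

α ≈ 1.209

Since u(0) = 0, the lottery's EU is 0.13·200^α.
Equating: 37^α = 0.13·200^α, i.e. 0.1850^α = 0.13.
Taking logs: α·ln(37/200) = ln(0.13), so α = -2.040221 / -1.687399 ≈ 1.209.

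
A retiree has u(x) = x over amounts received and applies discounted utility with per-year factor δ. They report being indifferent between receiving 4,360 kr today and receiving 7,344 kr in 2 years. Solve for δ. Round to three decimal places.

Equating discounted utilities: u(4360) = δ^2·u(7344) ⇒ δ^2 = u(4360)/u(7344).
With u(x) = x: δ^2 = 4360/7344 = 0.59368.
So δ = 0.59368^(1/2) ≈ 0.771.

δ ≈ 0.771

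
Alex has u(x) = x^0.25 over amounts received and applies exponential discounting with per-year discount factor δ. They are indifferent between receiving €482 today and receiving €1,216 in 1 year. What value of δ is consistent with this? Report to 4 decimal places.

δ ≈ 0.7935

The payoff in 1 year is discounted by δ, so u(482) = δ·u(1216) and δ = u(482)/u(1216).
With u(x) = x^0.25: δ = 482^0.25/1216^0.25 = (482/1216)^0.25 = 0.79347.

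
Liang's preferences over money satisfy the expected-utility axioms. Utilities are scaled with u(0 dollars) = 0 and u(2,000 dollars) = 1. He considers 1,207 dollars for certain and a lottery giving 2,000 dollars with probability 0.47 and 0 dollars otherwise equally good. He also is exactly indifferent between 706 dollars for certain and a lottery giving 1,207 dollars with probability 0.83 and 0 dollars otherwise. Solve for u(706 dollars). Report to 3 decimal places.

First, u(1,207 dollars) = 0.47·u(2,000 dollars) + 0.53·u(0 dollars) = 0.47.
The second indifference gives u(706 dollars) = 0.83·u(1,207 dollars) + 0.17·u(0 dollars) = 0.83·0.47 + 0.17·0.00 = 0.3901.

0.390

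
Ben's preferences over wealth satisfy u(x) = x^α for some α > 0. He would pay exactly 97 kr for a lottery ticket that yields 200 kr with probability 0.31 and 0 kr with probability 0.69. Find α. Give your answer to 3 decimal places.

α ≈ 1.619

EU(lottery) = 0.31·200^α + 0.69·0 = 0.31·200^α.
Setting u(97) equal to that: 97^α = 0.31·200^α ⇒ (97/200)^α = 0.31.
α = ln(0.31) / ln(97/200) = -1.171183/-0.723606 ≈ 1.619.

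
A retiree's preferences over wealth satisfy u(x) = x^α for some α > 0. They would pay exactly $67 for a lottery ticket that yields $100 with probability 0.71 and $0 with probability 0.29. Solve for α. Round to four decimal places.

α ≈ 0.8552

EU(lottery) = 0.71·100^α + 0.29·0 = 0.71·100^α.
Setting u(67) equal to that: 67^α = 0.71·100^α ⇒ (67/100)^α = 0.71.
α = ln(0.71) / ln(67/100) = -0.3424903/-0.4004776 ≈ 0.8552.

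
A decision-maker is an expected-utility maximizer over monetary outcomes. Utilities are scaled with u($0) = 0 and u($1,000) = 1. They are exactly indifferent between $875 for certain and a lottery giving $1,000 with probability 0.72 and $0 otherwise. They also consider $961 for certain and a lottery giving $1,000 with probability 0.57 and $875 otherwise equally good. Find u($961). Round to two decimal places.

0.88

The first gamble pins u($875): it must equal 0.72·1 + 0.28·0 = 0.72.
The second indifference gives u($961) = 0.57·u($1,000) + 0.43·u($875) = 0.57·1.00 + 0.43·0.72 = 0.8796.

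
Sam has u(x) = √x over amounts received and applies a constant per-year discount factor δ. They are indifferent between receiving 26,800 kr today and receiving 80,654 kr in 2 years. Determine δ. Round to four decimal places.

Indifference means u(26800) = δ^2 · u(80654), so δ^2 = u(26800)/u(80654).
Since u(x) = √x, δ^2 = √(26800/80654) = 0.57644.
So δ = 0.57644^(1/2) ≈ 0.7592.

δ ≈ 0.7592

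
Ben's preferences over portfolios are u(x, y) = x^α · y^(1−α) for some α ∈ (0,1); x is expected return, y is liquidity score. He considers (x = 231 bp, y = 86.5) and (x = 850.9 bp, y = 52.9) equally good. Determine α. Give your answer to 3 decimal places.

Indifference: 231^α · 86.5^(1−α) = 850.9^α · 52.9^(1−α).
Rearrange to (231/850.9)^α = (52.9/86.5)^(1−α) and take logs: α·-1.303877 = (1−α)·-0.491741.
With A = -1.303877 and B = -0.491741: α·A = (1−α)·B, so α = B/(A+B) = -0.491741/-1.795618 ≈ 0.274.

α ≈ 0.274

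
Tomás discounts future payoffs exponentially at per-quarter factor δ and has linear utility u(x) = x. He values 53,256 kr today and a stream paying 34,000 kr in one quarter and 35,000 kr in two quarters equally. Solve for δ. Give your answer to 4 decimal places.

Equating present values: 53256 = 34000δ + 35000δ².
Rearranged: 35000δ² + 34000δ − 53256 = 0.
The positive root is δ = [−34000 + √(34000² + 4·35000·53256)] / (2·35000) = (−34000 + 92800.000)/70000 ≈ 0.8400.

δ ≈ 0.8400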